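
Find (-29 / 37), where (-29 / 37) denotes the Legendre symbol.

Reduce the numerator: -29 ≡ 8 (mod 37), so (-29 / 37) = (8 / 37).
Factor out 2: 8 = 2^3. Since 37 ≡ 5 (mod 8), (2 / 37) = -1, and (2 / 37)^3 = -1. Now have -(1 / 37).
(1 / 37) = 1. Collecting the sign factors: -1.

-1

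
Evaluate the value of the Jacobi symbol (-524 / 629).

(-524 / 629)
  = (524 / 629)    [629 ≡ 1 mod 4 ⇒ (-1 / 629) = +1]
  = (131 / 629)    [629 ≡ 5 mod 8 ⇒ (2 / 629)^2 = +1]
  = (629 / 131)    [QR: 629 ≡ 1 mod 4, sign kept]
  = (105 / 131)    [629 ≡ 105 mod 131]
  = (131 / 105)    [QR: 105 ≡ 1 mod 4, sign kept]
  = (26 / 105)    [131 ≡ 26 mod 105]
  = (13 / 105)    [105 ≡ 1 mod 8 ⇒ (2 / 105) = +1]
  = (105 / 13)    [QR: 13 ≡ 1 mod 4, sign kept]
  = (1 / 13)    [105 ≡ 1 mod 13]
  = 1    [(1 / 13) = 1]

1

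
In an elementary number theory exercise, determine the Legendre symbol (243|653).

-1

653 ≡ 1 (mod 4), so quadratic reciprocity gives (243|653) = (653|243). Reduce: 653 ≡ 167 (mod 243). Now have (167|243).
Both 167 ≡ 3 and 243 ≡ 3 (mod 4), so reciprocity gives (167|243) = -(243|167). Reduce: 243 ≡ 76 (mod 167). Now have -(76|167).
Factor out 2: 76 = 2^2·19. Since 167 ≡ 7 (mod 8), (2|167) = +1, and (2|167)^2 = +1. Now have -(19|167).
Both 19 ≡ 3 and 167 ≡ 3 (mod 4), so reciprocity gives (19|167) = -(167|19). Reduce: 167 ≡ 15 (mod 19). Now have (15|19).
Both 15 ≡ 3 and 19 ≡ 3 (mod 4), so reciprocity gives (15|19) = -(19|15). Reduce: 19 ≡ 4 (mod 15). Now have -(4|15).
Factor out 2: 4 = 2^2. Since 15 ≡ 7 (mod 8), (2|15) = +1, and (2|15)^2 = +1. Now have -(1|15).
(1|15) = 1. Collecting the sign factors: -1.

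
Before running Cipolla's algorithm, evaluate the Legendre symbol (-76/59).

-1

(-76/59)
  = (42/59)    [-76 ≡ 42 mod 59]
  = -(21/59)    [59 ≡ 3 mod 8 ⇒ (2/59) = -1]
  = -(59/21)    [QR: 21 ≡ 1 mod 4, sign kept]
  = -(17/21)    [59 ≡ 17 mod 21]
  = -(21/17)    [QR: 17 ≡ 1 mod 4, sign kept]
  = -(4/17)    [21 ≡ 4 mod 17]
  = -(1/17)    [17 ≡ 1 mod 8 ⇒ (2/17)^2 = +1]
  = -1    [(1/17) = 1]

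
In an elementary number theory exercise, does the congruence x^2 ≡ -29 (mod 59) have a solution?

no

(-29/59)
  = -(29/59)    [59 ≡ 3 mod 4 ⇒ (-1/59) = -1]
  = -(59/29)    [QR: 29 ≡ 1 mod 4, sign kept]
  = -(1/29)    [59 ≡ 1 mod 29]
  = -1    [(1/29) = 1]
(-29/59) = -1, and 59 is prime, so -29 is not a quadratic residue mod 59.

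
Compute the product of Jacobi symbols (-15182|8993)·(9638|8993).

1

By multiplicativity, (-15182·9638|8993) = (-15182|8993)·(9638|8993).
First factor (-15182|8993):
(-15182|8993)
  = (2804|8993)    [-15182 ≡ 2804 mod 8993]
  = (701|8993)    [8993 ≡ 1 mod 8 ⇒ (2|8993)^2 = +1]
  = (8993|701)    [QR: 701 ≡ 1 mod 4, sign kept]
  = (581|701)    [8993 ≡ 581 mod 701]
  = (701|581)    [QR: 581 ≡ 1 mod 4, sign kept]
  = (120|581)    [701 ≡ 120 mod 581]
  = -(15|581)    [581 ≡ 5 mod 8 ⇒ (2|581)^3 = -1]
  = -(581|15)    [QR: 581 ≡ 1 mod 4, sign kept]
  = -(11|15)    [581 ≡ 11 mod 15]
  = (15|11)    [QR: both ≡ 3 mod 4, sign flips]
  = (4|11)    [15 ≡ 4 mod 11]
  = (1|11)    [11 ≡ 3 mod 8 ⇒ (2|11)^2 = +1]
  = 1    [(1|11) = 1]
Second factor (9638|8993):
(9638|8993)
  = (645|8993)    [9638 ≡ 645 mod 8993]
  = (8993|645)    [QR: 645 ≡ 1 mod 4, sign kept]
  = (608|645)    [8993 ≡ 608 mod 645]
  = -(19|645)    [645 ≡ 5 mod 8 ⇒ (2|645)^5 = -1]
  = -(645|19)    [QR: 645 ≡ 1 mod 4, sign kept]
  = -(18|19)    [645 ≡ 18 mod 19]
  = (9|19)    [19 ≡ 3 mod 8 ⇒ (2|19) = -1]
  = (19|9)    [QR: 9 ≡ 1 mod 4, sign kept]
  = (1|9)    [19 ≡ 1 mod 9]
  = 1    [(1|9) = 1]
Product: (1)·(1) = 1.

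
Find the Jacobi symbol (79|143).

Both 79 ≡ 3 and 143 ≡ 3 (mod 4), so reciprocity gives (79|143) = -(143|79). Reduce: 143 ≡ 64 (mod 79). Now have -(64|79).
Factor out 2: 64 = 2^6. Since 79 ≡ 7 (mod 8), (2|79) = +1, and (2|79)^6 = +1. Now have -(1|79).
(1|79) = 1. Collecting the sign factors: -1.

-1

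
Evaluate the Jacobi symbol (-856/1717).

1

(-856/1717)
  = (856/1717)    [1717 ≡ 1 mod 4 ⇒ (-1/1717) = +1]
  = -(107/1717)    [1717 ≡ 5 mod 8 ⇒ (2/1717)^3 = -1]
  = -(1717/107)    [QR: 1717 ≡ 1 mod 4, sign kept]
  = -(5/107)    [1717 ≡ 5 mod 107]
  = -(107/5)    [QR: 5 ≡ 1 mod 4, sign kept]
  = -(2/5)    [107 ≡ 2 mod 5]
  = (1/5)    [5 ≡ 5 mod 8 ⇒ (2/5) = -1]
  = 1    [(1/5) = 1]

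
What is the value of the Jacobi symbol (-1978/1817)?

(-1978/1817)
  = (1656/1817)    [-1978 ≡ 1656 mod 1817]
  = (207/1817)    [1817 ≡ 1 mod 8 ⇒ (2/1817)^3 = +1]
  = (1817/207)    [QR: 1817 ≡ 1 mod 4, sign kept]
  = (161/207)    [1817 ≡ 161 mod 207]
  = (207/161)    [QR: 161 ≡ 1 mod 4, sign kept]
  = (46/161)    [207 ≡ 46 mod 161]
  = (23/161)    [161 ≡ 1 mod 8 ⇒ (2/161) = +1]
  = (161/23)    [QR: 161 ≡ 1 mod 4, sign kept]
  = (0/23)    [161 ≡ 0 mod 23]
  = 0    [numerator 0, gcd > 1]

0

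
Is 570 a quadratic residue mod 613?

(570|613)
  = -(285|613)    [613 ≡ 5 mod 8 ⇒ (2|613) = -1]
  = -(613|285)    [QR: 285 ≡ 1 mod 4, sign kept]
  = -(43|285)    [613 ≡ 43 mod 285]
  = -(285|43)    [QR: 285 ≡ 1 mod 4, sign kept]
  = -(27|43)    [285 ≡ 27 mod 43]
  = (43|27)    [QR: both ≡ 3 mod 4, sign flips]
  = (16|27)    [43 ≡ 16 mod 27]
  = (1|27)    [27 ≡ 3 mod 8 ⇒ (2|27)^4 = +1]
  = 1    [(1|27) = 1]
The Legendre symbol is 1, so x^2 ≡ 570 (mod 613) has solution.

yes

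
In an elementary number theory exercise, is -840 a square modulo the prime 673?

(-840/673)
  = (506/673)    [-840 ≡ 506 mod 673]
  = (253/673)    [673 ≡ 1 mod 8 ⇒ (2/673) = +1]
  = (673/253)    [QR: 253 ≡ 1 mod 4, sign kept]
  = (167/253)    [673 ≡ 167 mod 253]
  = (253/167)    [QR: 253 ≡ 1 mod 4, sign kept]
  = (86/167)    [253 ≡ 86 mod 167]
  = (43/167)    [167 ≡ 7 mod 8 ⇒ (2/167) = +1]
  = -(167/43)    [QR: both ≡ 3 mod 4, sign flips]
  = -(38/43)    [167 ≡ 38 mod 43]
  = (19/43)    [43 ≡ 3 mod 8 ⇒ (2/43) = -1]
  = -(43/19)    [QR: both ≡ 3 mod 4, sign flips]
  = -(5/19)    [43 ≡ 5 mod 19]
  = -(19/5)    [QR: 5 ≡ 1 mod 4, sign kept]
  = -(4/5)    [19 ≡ 4 mod 5]
  = -(1/5)    [5 ≡ 5 mod 8 ⇒ (2/5)^2 = +1]
  = -1    [(1/5) = 1]
(-840/673) = -1, and 673 is prime, so -840 is not a quadratic residue mod 673.

no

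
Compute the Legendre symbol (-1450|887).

1

(-1450|887)
  = (324|887)    [-1450 ≡ 324 mod 887]
  = (81|887)    [887 ≡ 7 mod 8 ⇒ (2|887)^2 = +1]
  = (887|81)    [QR: 81 ≡ 1 mod 4, sign kept]
  = (77|81)    [887 ≡ 77 mod 81]
  = (81|77)    [QR: 77 ≡ 1 mod 4, sign kept]
  = (4|77)    [81 ≡ 4 mod 77]
  = (1|77)    [77 ≡ 5 mod 8 ⇒ (2|77)^2 = +1]
  = 1    [(1|77) = 1]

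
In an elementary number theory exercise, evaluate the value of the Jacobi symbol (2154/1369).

(2154/1369)
  = (785/1369)    [2154 ≡ 785 mod 1369]
  = (1369/785)    [QR: 785 ≡ 1 mod 4, sign kept]
  = (584/785)    [1369 ≡ 584 mod 785]
  = (73/785)    [785 ≡ 1 mod 8 ⇒ (2/785)^3 = +1]
  = (785/73)    [QR: 73 ≡ 1 mod 4, sign kept]
  = (55/73)    [785 ≡ 55 mod 73]
  = (73/55)    [QR: 73 ≡ 1 mod 4, sign kept]
  = (18/55)    [73 ≡ 18 mod 55]
  = (9/55)    [55 ≡ 7 mod 8 ⇒ (2/55) = +1]
  = (55/9)    [QR: 9 ≡ 1 mod 4, sign kept]
  = (1/9)    [55 ≡ 1 mod 9]
  = 1    [(1/9) = 1]

1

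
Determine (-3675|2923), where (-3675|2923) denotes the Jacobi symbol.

(-3675|2923)
  = -(3675|2923)    [2923 ≡ 3 mod 4 ⇒ (-1|2923) = -1]
  = -(752|2923)    [3675 ≡ 752 mod 2923]
  = -(47|2923)    [2923 ≡ 3 mod 8 ⇒ (2|2923)^4 = +1]
  = (2923|47)    [QR: both ≡ 3 mod 4, sign flips]
  = (9|47)    [2923 ≡ 9 mod 47]
  = (47|9)    [QR: 9 ≡ 1 mod 4, sign kept]
  = (2|9)    [47 ≡ 2 mod 9]
  = (1|9)    [9 ≡ 1 mod 8 ⇒ (2|9) = +1]
  = 1    [(1|9) = 1]

1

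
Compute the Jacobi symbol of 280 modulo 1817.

(280 / 1817)
  = (35 / 1817)    [1817 ≡ 1 mod 8 ⇒ (2 / 1817)^3 = +1]
  = (1817 / 35)    [QR: 1817 ≡ 1 mod 4, sign kept]
  = (32 / 35)    [1817 ≡ 32 mod 35]
  = -(1 / 35)    [35 ≡ 3 mod 8 ⇒ (2 / 35)^5 = -1]
  = -1    [(1 / 35) = 1]

-1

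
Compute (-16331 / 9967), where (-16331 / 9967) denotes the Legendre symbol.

1

(-16331 / 9967)
  = (3603 / 9967)    [-16331 ≡ 3603 mod 9967]
  = -(9967 / 3603)    [QR: both ≡ 3 mod 4, sign flips]
  = -(2761 / 3603)    [9967 ≡ 2761 mod 3603]
  = -(3603 / 2761)    [QR: 2761 ≡ 1 mod 4, sign kept]
  = -(842 / 2761)    [3603 ≡ 842 mod 2761]
  = -(421 / 2761)    [2761 ≡ 1 mod 8 ⇒ (2 / 2761) = +1]
  = -(2761 / 421)    [QR: 421 ≡ 1 mod 4, sign kept]
  = -(235 / 421)    [2761 ≡ 235 mod 421]
  = -(421 / 235)    [QR: 421 ≡ 1 mod 4, sign kept]
  = -(186 / 235)    [421 ≡ 186 mod 235]
  = (93 / 235)    [235 ≡ 3 mod 8 ⇒ (2 / 235) = -1]
  = (235 / 93)    [QR: 93 ≡ 1 mod 4, sign kept]
  = (49 / 93)    [235 ≡ 49 mod 93]
  = (93 / 49)    [QR: 49 ≡ 1 mod 4, sign kept]
  = (44 / 49)    [93 ≡ 44 mod 49]
  = (11 / 49)    [49 ≡ 1 mod 8 ⇒ (2 / 49)^2 = +1]
  = (49 / 11)    [QR: 49 ≡ 1 mod 4, sign kept]
  = (5 / 11)    [49 ≡ 5 mod 11]
  = (11 / 5)    [QR: 5 ≡ 1 mod 4, sign kept]
  = (1 / 5)    [11 ≡ 1 mod 5]
  = 1    [(1 / 5) = 1]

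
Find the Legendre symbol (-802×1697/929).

1

By multiplicativity, (-802·1697/929) = (-802/929)·(1697/929).
First factor (-802/929):
(-802/929)
  = (127/929)    [-802 ≡ 127 mod 929]
  = (929/127)    [QR: 929 ≡ 1 mod 4, sign kept]
  = (40/127)    [929 ≡ 40 mod 127]
  = (5/127)    [127 ≡ 7 mod 8 ⇒ (2/127)^3 = +1]
  = (127/5)    [QR: 5 ≡ 1 mod 4, sign kept]
  = (2/5)    [127 ≡ 2 mod 5]
  = -(1/5)    [5 ≡ 5 mod 8 ⇒ (2/5) = -1]
  = -1    [(1/5) = 1]
Second factor (1697/929):
(1697/929)
  = (768/929)    [1697 ≡ 768 mod 929]
  = (3/929)    [929 ≡ 1 mod 8 ⇒ (2/929)^8 = +1]
  = (929/3)    [QR: 929 ≡ 1 mod 4, sign kept]
  = (2/3)    [929 ≡ 2 mod 3]
  = -(1/3)    [3 ≡ 3 mod 8 ⇒ (2/3) = -1]
  = -1    [(1/3) = 1]
Product: (-1)·(-1) = 1.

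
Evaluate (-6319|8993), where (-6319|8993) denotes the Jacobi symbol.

Pull out -1: (-6319|8993) = (-1|8993)·(6319|8993). Since 8993 ≡ 1 (mod 4), (-1|8993) = +1. Now have (6319|8993).
8993 ≡ 1 (mod 4), so quadratic reciprocity gives (6319|8993) = (8993|6319). Reduce: 8993 ≡ 2674 (mod 6319). Now have (2674|6319).
Factor out 2: 2674 = 2·1337. Since 6319 ≡ 7 (mod 8), (2|6319) = +1. Now have (1337|6319).
1337 ≡ 1 (mod 4), so quadratic reciprocity gives (1337|6319) = (6319|1337). Reduce: 6319 ≡ 971 (mod 1337). Now have (971|1337).
1337 ≡ 1 (mod 4), so quadratic reciprocity gives (971|1337) = (1337|971). Reduce: 1337 ≡ 366 (mod 971). Now have (366|971).
Factor out 2: 366 = 2·183. Since 971 ≡ 3 (mod 8), (2|971) = -1. Now have -(183|971).
Both 183 ≡ 3 and 971 ≡ 3 (mod 4), so reciprocity gives (183|971) = -(971|183). Reduce: 971 ≡ 56 (mod 183). Now have (56|183).
Factor out 2: 56 = 2^3·7. Since 183 ≡ 7 (mod 8), (2|183) = +1, and (2|183)^3 = +1. Now have (7|183).
Both 7 ≡ 3 and 183 ≡ 3 (mod 4), so reciprocity gives (7|183) = -(183|7). Reduce: 183 ≡ 1 (mod 7). Now have -(1|7).
(1|7) = 1. Collecting the sign factors: -1.

-1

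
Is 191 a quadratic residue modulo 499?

no

(191/499)
  = -(499/191)    [QR: both ≡ 3 mod 4, sign flips]
  = -(117/191)    [499 ≡ 117 mod 191]
  = -(191/117)    [QR: 117 ≡ 1 mod 4, sign kept]
  = -(74/117)    [191 ≡ 74 mod 117]
  = (37/117)    [117 ≡ 5 mod 8 ⇒ (2/117) = -1]
  = (117/37)    [QR: 37 ≡ 1 mod 4, sign kept]
  = (6/37)    [117 ≡ 6 mod 37]
  = -(3/37)    [37 ≡ 5 mod 8 ⇒ (2/37) = -1]
  = -(37/3)    [QR: 37 ≡ 1 mod 4, sign kept]
  = -(1/3)    [37 ≡ 1 mod 3]
  = -1    [(1/3) = 1]
The Legendre symbol is -1, so x^2 ≡ 191 (mod 499) has no solution.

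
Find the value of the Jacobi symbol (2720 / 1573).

Reduce the numerator: 2720 ≡ 1147 (mod 1573), so (2720 / 1573) = (1147 / 1573).
1573 ≡ 1 (mod 4), so quadratic reciprocity gives (1147 / 1573) = (1573 / 1147). Reduce: 1573 ≡ 426 (mod 1147). Now have (426 / 1147).
Factor out 2: 426 = 2·213. Since 1147 ≡ 3 (mod 8), (2 / 1147) = -1. Now have -(213 / 1147).
213 ≡ 1 (mod 4), so quadratic reciprocity gives (213 / 1147) = (1147 / 213). Reduce: 1147 ≡ 82 (mod 213). Now have -(82 / 213).
Factor out 2: 82 = 2·41. Since 213 ≡ 5 (mod 8), (2 / 213) = -1. Now have (41 / 213).
41 ≡ 1 (mod 4), so quadratic reciprocity gives (41 / 213) = (213 / 41). Reduce: 213 ≡ 8 (mod 41). Now have (8 / 41).
Factor out 2: 8 = 2^3. Since 41 ≡ 1 (mod 8), (2 / 41) = +1, and (2 / 41)^3 = +1. Now have (1 / 41).
(1 / 41) = 1. Collecting the sign factors: 1.

1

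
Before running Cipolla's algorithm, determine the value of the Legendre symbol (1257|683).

-1

Reduce the numerator: 1257 ≡ 574 (mod 683), so (1257|683) = (574|683).
Factor out 2: 574 = 2·287. Since 683 ≡ 3 (mod 8), (2|683) = -1. Now have -(287|683).
Both 287 ≡ 3 and 683 ≡ 3 (mod 4), so reciprocity gives (287|683) = -(683|287). Reduce: 683 ≡ 109 (mod 287). Now have (109|287).
109 ≡ 1 (mod 4), so quadratic reciprocity gives (109|287) = (287|109). Reduce: 287 ≡ 69 (mod 109). Now have (69|109).
69 ≡ 1 (mod 4), so quadratic reciprocity gives (69|109) = (109|69). Reduce: 109 ≡ 40 (mod 69). Now have (40|69).
Factor out 2: 40 = 2^3·5. Since 69 ≡ 5 (mod 8), (2|69) = -1, and (2|69)^3 = -1. Now have -(5|69).
5 ≡ 1 (mod 4), so quadratic reciprocity gives (5|69) = (69|5). Reduce: 69 ≡ 4 (mod 5). Now have -(4|5).
Factor out 2: 4 = 2^2. Since 5 ≡ 5 (mod 8), (2|5) = -1, and (2|5)^2 = +1. Now have -(1|5).
(1|5) = 1. Collecting the sign factors: -1.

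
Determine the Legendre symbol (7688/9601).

Factor out 2: 7688 = 2^3·961. Since 9601 ≡ 1 (mod 8), (2/9601) = +1, and (2/9601)^3 = +1. Now have (961/9601).
961 ≡ 1 (mod 4), so quadratic reciprocity gives (961/9601) = (9601/961). Reduce: 9601 ≡ 952 (mod 961). Now have (952/961).
Factor out 2: 952 = 2^3·119. Since 961 ≡ 1 (mod 8), (2/961) = +1, and (2/961)^3 = +1. Now have (119/961).
961 ≡ 1 (mod 4), so quadratic reciprocity gives (119/961) = (961/119). Reduce: 961 ≡ 9 (mod 119). Now have (9/119).
9 ≡ 1 (mod 4), so quadratic reciprocity gives (9/119) = (119/9). Reduce: 119 ≡ 2 (mod 9). Now have (2/9).
Factor out 2: 2 = 2. Since 9 ≡ 1 (mod 8), (2/9) = +1. Now have (1/9).
(1/9) = 1. Collecting the sign factors: 1.

1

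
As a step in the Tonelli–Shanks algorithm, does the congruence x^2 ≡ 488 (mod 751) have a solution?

yes

(488|751)
  = (61|751)    [751 ≡ 7 mod 8 ⇒ (2|751)^3 = +1]
  = (751|61)    [QR: 61 ≡ 1 mod 4, sign kept]
  = (19|61)    [751 ≡ 19 mod 61]
  = (61|19)    [QR: 61 ≡ 1 mod 4, sign kept]
  = (4|19)    [61 ≡ 4 mod 19]
  = (1|19)    [19 ≡ 3 mod 8 ⇒ (2|19)^2 = +1]
  = 1    [(1|19) = 1]
The Legendre symbol is 1, so x^2 ≡ 488 (mod 751) has solution.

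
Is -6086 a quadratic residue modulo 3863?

(-6086/3863)
  = (1640/3863)    [-6086 ≡ 1640 mod 3863]
  = (205/3863)    [3863 ≡ 7 mod 8 ⇒ (2/3863)^3 = +1]
  = (3863/205)    [QR: 205 ≡ 1 mod 4, sign kept]
  = (173/205)    [3863 ≡ 173 mod 205]
  = (205/173)    [QR: 173 ≡ 1 mod 4, sign kept]
  = (32/173)    [205 ≡ 32 mod 173]
  = -(1/173)    [173 ≡ 5 mod 8 ⇒ (2/173)^5 = -1]
  = -1    [(1/173) = 1]
(-6086/3863) = -1, and 3863 is prime, so -6086 is not a quadratic residue mod 3863.

no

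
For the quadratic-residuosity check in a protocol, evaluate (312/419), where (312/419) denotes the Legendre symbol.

-1

(312/419)
  = -(39/419)    [419 ≡ 3 mod 8 ⇒ (2/419)^3 = -1]
  = (419/39)    [QR: both ≡ 3 mod 4, sign flips]
  = (29/39)    [419 ≡ 29 mod 39]
  = (39/29)    [QR: 29 ≡ 1 mod 4, sign kept]
  = (10/29)    [39 ≡ 10 mod 29]
  = -(5/29)    [29 ≡ 5 mod 8 ⇒ (2/29) = -1]
  = -(29/5)    [QR: 5 ≡ 1 mod 4, sign kept]
  = -(4/5)    [29 ≡ 4 mod 5]
  = -(1/5)    [5 ≡ 5 mod 8 ⇒ (2/5)^2 = +1]
  = -1    [(1/5) = 1]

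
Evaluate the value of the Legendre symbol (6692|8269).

Factor out 2: 6692 = 2^2·1673. Since 8269 ≡ 5 (mod 8), (2|8269) = -1, and (2|8269)^2 = +1. Now have (1673|8269).
1673 ≡ 1 (mod 4), so quadratic reciprocity gives (1673|8269) = (8269|1673). Reduce: 8269 ≡ 1577 (mod 1673). Now have (1577|1673).
1577 ≡ 1 (mod 4), so quadratic reciprocity gives (1577|1673) = (1673|1577). Reduce: 1673 ≡ 96 (mod 1577). Now have (96|1577).
Factor out 2: 96 = 2^5·3. Since 1577 ≡ 1 (mod 8), (2|1577) = +1, and (2|1577)^5 = +1. Now have (3|1577).
1577 ≡ 1 (mod 4), so quadratic reciprocity gives (3|1577) = (1577|3). Reduce: 1577 ≡ 2 (mod 3). Now have (2|3).
Factor out 2: 2 = 2. Since 3 ≡ 3 (mod 8), (2|3) = -1. Now have -(1|3).
(1|3) = 1. Collecting the sign factors: -1.

-1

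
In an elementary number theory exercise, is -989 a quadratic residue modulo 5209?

no

Reduce the numerator: -989 ≡ 4220 (mod 5209), so (-989|5209) = (4220|5209).
Factor out 2: 4220 = 2^2·1055. Since 5209 ≡ 1 (mod 8), (2|5209) = +1, and (2|5209)^2 = +1. Now have (1055|5209).
5209 ≡ 1 (mod 4), so quadratic reciprocity gives (1055|5209) = (5209|1055). Reduce: 5209 ≡ 989 (mod 1055). Now have (989|1055).
989 ≡ 1 (mod 4), so quadratic reciprocity gives (989|1055) = (1055|989). Reduce: 1055 ≡ 66 (mod 989). Now have (66|989).
Factor out 2: 66 = 2·33. Since 989 ≡ 5 (mod 8), (2|989) = -1. Now have -(33|989).
33 ≡ 1 (mod 4), so quadratic reciprocity gives (33|989) = (989|33). Reduce: 989 ≡ 32 (mod 33). Now have -(32|33).
Factor out 2: 32 = 2^5. Since 33 ≡ 1 (mod 8), (2|33) = +1, and (2|33)^5 = +1. Now have -(1|33).
(1|33) = 1. Collecting the sign factors: -1.
The Legendre symbol is -1, so x^2 ≡ -989 (mod 5209) has no solution.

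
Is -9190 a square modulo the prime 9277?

no

(-9190/9277)
  = (87/9277)    [-9190 ≡ 87 mod 9277]
  = (9277/87)    [QR: 9277 ≡ 1 mod 4, sign kept]
  = (55/87)    [9277 ≡ 55 mod 87]
  = -(87/55)    [QR: both ≡ 3 mod 4, sign flips]
  = -(32/55)    [87 ≡ 32 mod 55]
  = -(1/55)    [55 ≡ 7 mod 8 ⇒ (2/55)^5 = +1]
  = -1    [(1/55) = 1]
(-9190/9277) = -1, and 9277 is prime, so -9190 is not a quadratic residue mod 9277.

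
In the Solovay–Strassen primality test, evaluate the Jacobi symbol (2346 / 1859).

Reduce the numerator: 2346 ≡ 487 (mod 1859), so (2346 / 1859) = (487 / 1859).
Both 487 ≡ 3 and 1859 ≡ 3 (mod 4), so reciprocity gives (487 / 1859) = -(1859 / 487). Reduce: 1859 ≡ 398 (mod 487). Now have -(398 / 487).
Factor out 2: 398 = 2·199. Since 487 ≡ 7 (mod 8), (2 / 487) = +1. Now have -(199 / 487).
Both 199 ≡ 3 and 487 ≡ 3 (mod 4), so reciprocity gives (199 / 487) = -(487 / 199). Reduce: 487 ≡ 89 (mod 199). Now have (89 / 199).
89 ≡ 1 (mod 4), so quadratic reciprocity gives (89 / 199) = (199 / 89). Reduce: 199 ≡ 21 (mod 89). Now have (21 / 89).
21 ≡ 1 (mod 4), so quadratic reciprocity gives (21 / 89) = (89 / 21). Reduce: 89 ≡ 5 (mod 21). Now have (5 / 21).
5 ≡ 1 (mod 4), so quadratic reciprocity gives (5 / 21) = (21 / 5). Reduce: 21 ≡ 1 (mod 5). Now have (1 / 5).
(1 / 5) = 1. Collecting the sign factors: 1.

1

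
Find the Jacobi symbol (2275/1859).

(2275/1859)
  = (416/1859)    [2275 ≡ 416 mod 1859]
  = -(13/1859)    [1859 ≡ 3 mod 8 ⇒ (2/1859)^5 = -1]
  = -(1859/13)    [QR: 13 ≡ 1 mod 4, sign kept]
  = -(0/13)    [1859 ≡ 0 mod 13]
  = 0    [numerator 0, gcd > 1]

0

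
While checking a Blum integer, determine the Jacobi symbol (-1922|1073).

Pull out -1: (-1922|1073) = (-1|1073)·(1922|1073). Since 1073 ≡ 1 (mod 4), (-1|1073) = +1. Now have (1922|1073).
Reduce the numerator: 1922 ≡ 849 (mod 1073), so (1922|1073) = (849|1073).
849 ≡ 1 (mod 4), so quadratic reciprocity gives (849|1073) = (1073|849). Reduce: 1073 ≡ 224 (mod 849). Now have (224|849).
Factor out 2: 224 = 2^5·7. Since 849 ≡ 1 (mod 8), (2|849) = +1, and (2|849)^5 = +1. Now have (7|849).
849 ≡ 1 (mod 4), so quadratic reciprocity gives (7|849) = (849|7). Reduce: 849 ≡ 2 (mod 7). Now have (2|7).
Factor out 2: 2 = 2. Since 7 ≡ 7 (mod 8), (2|7) = +1. Now have (1|7).
(1|7) = 1. Collecting the sign factors: 1.

1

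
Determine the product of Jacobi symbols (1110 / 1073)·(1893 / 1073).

0

By multiplicativity, (1110·1893 / 1073) = (1110 / 1073)·(1893 / 1073).
First factor (1110 / 1073):
(1110 / 1073)
  = (37 / 1073)    [1110 ≡ 37 mod 1073]
  = (1073 / 37)    [QR: 37 ≡ 1 mod 4, sign kept]
  = (0 / 37)    [1073 ≡ 0 mod 37]
  = 0    [numerator 0, gcd > 1]
Second factor (1893 / 1073):
(1893 / 1073)
  = (820 / 1073)    [1893 ≡ 820 mod 1073]
  = (205 / 1073)    [1073 ≡ 1 mod 8 ⇒ (2 / 1073)^2 = +1]
  = (1073 / 205)    [QR: 205 ≡ 1 mod 4, sign kept]
  = (48 / 205)    [1073 ≡ 48 mod 205]
  = (3 / 205)    [205 ≡ 5 mod 8 ⇒ (2 / 205)^4 = +1]
  = (205 / 3)    [QR: 205 ≡ 1 mod 4, sign kept]
  = (1 / 3)    [205 ≡ 1 mod 3]
  = 1    [(1 / 3) = 1]
Product: (0)·(1) = 0.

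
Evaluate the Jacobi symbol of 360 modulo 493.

1

(360/493)
  = -(45/493)    [493 ≡ 5 mod 8 ⇒ (2/493)^3 = -1]
  = -(493/45)    [QR: 45 ≡ 1 mod 4, sign kept]
  = -(43/45)    [493 ≡ 43 mod 45]
  = -(45/43)    [QR: 45 ≡ 1 mod 4, sign kept]
  = -(2/43)    [45 ≡ 2 mod 43]
  = (1/43)    [43 ≡ 3 mod 8 ⇒ (2/43) = -1]
  = 1    [(1/43) = 1]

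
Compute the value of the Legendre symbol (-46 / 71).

1

Pull out -1: (-46 / 71) = (-1 / 71)·(46 / 71). Since 71 ≡ 3 (mod 4), (-1 / 71) = -1. Now have -(46 / 71).
Factor out 2: 46 = 2·23. Since 71 ≡ 7 (mod 8), (2 / 71) = +1. Now have -(23 / 71).
Both 23 ≡ 3 and 71 ≡ 3 (mod 4), so reciprocity gives (23 / 71) = -(71 / 23). Reduce: 71 ≡ 2 (mod 23). Now have (2 / 23).
Factor out 2: 2 = 2. Since 23 ≡ 7 (mod 8), (2 / 23) = +1. Now have (1 / 23).
(1 / 23) = 1. Collecting the sign factors: 1.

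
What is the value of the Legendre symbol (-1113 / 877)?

(-1113 / 877)
  = (641 / 877)    [-1113 ≡ 641 mod 877]
  = (877 / 641)    [QR: 641 ≡ 1 mod 4, sign kept]
  = (236 / 641)    [877 ≡ 236 mod 641]
  = (59 / 641)    [641 ≡ 1 mod 8 ⇒ (2 / 641)^2 = +1]
  = (641 / 59)    [QR: 641 ≡ 1 mod 4, sign kept]
  = (51 / 59)    [641 ≡ 51 mod 59]
  = -(59 / 51)    [QR: both ≡ 3 mod 4, sign flips]
  = -(8 / 51)    [59 ≡ 8 mod 51]
  = (1 / 51)    [51 ≡ 3 mod 8 ⇒ (2 / 51)^3 = -1]
  = 1    [(1 / 51) = 1]

1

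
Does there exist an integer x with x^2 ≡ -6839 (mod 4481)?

yes

Reduce the numerator: -6839 ≡ 2123 (mod 4481), so (-6839/4481) = (2123/4481).
4481 ≡ 1 (mod 4), so quadratic reciprocity gives (2123/4481) = (4481/2123). Reduce: 4481 ≡ 235 (mod 2123). Now have (235/2123).
Both 235 ≡ 3 and 2123 ≡ 3 (mod 4), so reciprocity gives (235/2123) = -(2123/235). Reduce: 2123 ≡ 8 (mod 235). Now have -(8/235).
Factor out 2: 8 = 2^3. Since 235 ≡ 3 (mod 8), (2/235) = -1, and (2/235)^3 = -1. Now have (1/235).
(1/235) = 1. Collecting the sign factors: 1.
(-6839/4481) = 1, and 4481 is prime, so -6839 is a quadratic residue mod 4481.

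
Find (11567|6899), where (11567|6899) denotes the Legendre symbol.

-1

(11567|6899)
  = (4668|6899)    [11567 ≡ 4668 mod 6899]
  = (1167|6899)    [6899 ≡ 3 mod 8 ⇒ (2|6899)^2 = +1]
  = -(6899|1167)    [QR: both ≡ 3 mod 4, sign flips]
  = -(1064|1167)    [6899 ≡ 1064 mod 1167]
  = -(133|1167)    [1167 ≡ 7 mod 8 ⇒ (2|1167)^3 = +1]
  = -(1167|133)    [QR: 133 ≡ 1 mod 4, sign kept]
  = -(103|133)    [1167 ≡ 103 mod 133]
  = -(133|103)    [QR: 133 ≡ 1 mod 4, sign kept]
  = -(30|103)    [133 ≡ 30 mod 103]
  = -(15|103)    [103 ≡ 7 mod 8 ⇒ (2|103) = +1]
  = (103|15)    [QR: both ≡ 3 mod 4, sign flips]
  = (13|15)    [103 ≡ 13 mod 15]
  = (15|13)    [QR: 13 ≡ 1 mod 4, sign kept]
  = (2|13)    [15 ≡ 2 mod 13]
  = -(1|13)    [13 ≡ 5 mod 8 ⇒ (2|13) = -1]
  = -1    [(1|13) = 1]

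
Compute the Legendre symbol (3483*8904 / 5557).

By multiplicativity, (3483·8904 / 5557) = (3483 / 5557)·(8904 / 5557).
First factor (3483 / 5557):
(3483 / 5557)
  = (5557 / 3483)    [QR: 5557 ≡ 1 mod 4, sign kept]
  = (2074 / 3483)    [5557 ≡ 2074 mod 3483]
  = -(1037 / 3483)    [3483 ≡ 3 mod 8 ⇒ (2 / 3483) = -1]
  = -(3483 / 1037)    [QR: 1037 ≡ 1 mod 4, sign kept]
  = -(372 / 1037)    [3483 ≡ 372 mod 1037]
  = -(93 / 1037)    [1037 ≡ 5 mod 8 ⇒ (2 / 1037)^2 = +1]
  = -(1037 / 93)    [QR: 93 ≡ 1 mod 4, sign kept]
  = -(14 / 93)    [1037 ≡ 14 mod 93]
  = (7 / 93)    [93 ≡ 5 mod 8 ⇒ (2 / 93) = -1]
  = (93 / 7)    [QR: 93 ≡ 1 mod 4, sign kept]
  = (2 / 7)    [93 ≡ 2 mod 7]
  = (1 / 7)    [7 ≡ 7 mod 8 ⇒ (2 / 7) = +1]
  = 1    [(1 / 7) = 1]
Second factor (8904 / 5557):
(8904 / 5557)
  = (3347 / 5557)    [8904 ≡ 3347 mod 5557]
  = (5557 / 3347)    [QR: 5557 ≡ 1 mod 4, sign kept]
  = (2210 / 3347)    [5557 ≡ 2210 mod 3347]
  = -(1105 / 3347)    [3347 ≡ 3 mod 8 ⇒ (2 / 3347) = -1]
  = -(3347 / 1105)    [QR: 1105 ≡ 1 mod 4, sign kept]
  = -(32 / 1105)    [3347 ≡ 32 mod 1105]
  = -(1 / 1105)    [1105 ≡ 1 mod 8 ⇒ (2 / 1105)^5 = +1]
  = -1    [(1 / 1105) = 1]
Product: (1)·(-1) = -1.

-1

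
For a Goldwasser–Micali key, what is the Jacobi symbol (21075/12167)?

-1

Reduce the numerator: 21075 ≡ 8908 (mod 12167), so (21075/12167) = (8908/12167).
Factor out 2: 8908 = 2^2·2227. Since 12167 ≡ 7 (mod 8), (2/12167) = +1, and (2/12167)^2 = +1. Now have (2227/12167).
Both 2227 ≡ 3 and 12167 ≡ 3 (mod 4), so reciprocity gives (2227/12167) = -(12167/2227). Reduce: 12167 ≡ 1032 (mod 2227). Now have -(1032/2227).
Factor out 2: 1032 = 2^3·129. Since 2227 ≡ 3 (mod 8), (2/2227) = -1, and (2/2227)^3 = -1. Now have (129/2227).
129 ≡ 1 (mod 4), so quadratic reciprocity gives (129/2227) = (2227/129). Reduce: 2227 ≡ 34 (mod 129). Now have (34/129).
Factor out 2: 34 = 2·17. Since 129 ≡ 1 (mod 8), (2/129) = +1. Now have (17/129).
17 ≡ 1 (mod 4), so quadratic reciprocity gives (17/129) = (129/17). Reduce: 129 ≡ 10 (mod 17). Now have (10/17).
Factor out 2: 10 = 2·5. Since 17 ≡ 1 (mod 8), (2/17) = +1. Now have (5/17).
5 ≡ 1 (mod 4), so quadratic reciprocity gives (5/17) = (17/5). Reduce: 17 ≡ 2 (mod 5). Now have (2/5).
Factor out 2: 2 = 2. Since 5 ≡ 5 (mod 8), (2/5) = -1. Now have -(1/5).
(1/5) = 1. Collecting the sign factors: -1.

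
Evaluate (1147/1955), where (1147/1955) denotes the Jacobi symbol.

1

(1147/1955)
  = -(1955/1147)    [QR: both ≡ 3 mod 4, sign flips]
  = -(808/1147)    [1955 ≡ 808 mod 1147]
  = (101/1147)    [1147 ≡ 3 mod 8 ⇒ (2/1147)^3 = -1]
  = (1147/101)    [QR: 101 ≡ 1 mod 4, sign kept]
  = (36/101)    [1147 ≡ 36 mod 101]
  = (9/101)    [101 ≡ 5 mod 8 ⇒ (2/101)^2 = +1]
  = (101/9)    [QR: 9 ≡ 1 mod 4, sign kept]
  = (2/9)    [101 ≡ 2 mod 9]
  = (1/9)    [9 ≡ 1 mod 8 ⇒ (2/9) = +1]
  = 1    [(1/9) = 1]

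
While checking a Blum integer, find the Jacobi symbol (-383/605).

-1

(-383/605)
  = (222/605)    [-383 ≡ 222 mod 605]
  = -(111/605)    [605 ≡ 5 mod 8 ⇒ (2/605) = -1]
  = -(605/111)    [QR: 605 ≡ 1 mod 4, sign kept]
  = -(50/111)    [605 ≡ 50 mod 111]
  = -(25/111)    [111 ≡ 7 mod 8 ⇒ (2/111) = +1]
  = -(111/25)    [QR: 25 ≡ 1 mod 4, sign kept]
  = -(11/25)    [111 ≡ 11 mod 25]
  = -(25/11)    [QR: 25 ≡ 1 mod 4, sign kept]
  = -(3/11)    [25 ≡ 3 mod 11]
  = (11/3)    [QR: both ≡ 3 mod 4, sign flips]
  = (2/3)    [11 ≡ 2 mod 3]
  = -(1/3)    [3 ≡ 3 mod 8 ⇒ (2/3) = -1]
  = -1    [(1/3) = 1]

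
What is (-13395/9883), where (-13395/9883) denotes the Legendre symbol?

Reduce the numerator: -13395 ≡ 6371 (mod 9883), so (-13395/9883) = (6371/9883).
Both 6371 ≡ 3 and 9883 ≡ 3 (mod 4), so reciprocity gives (6371/9883) = -(9883/6371). Reduce: 9883 ≡ 3512 (mod 6371). Now have -(3512/6371).
Factor out 2: 3512 = 2^3·439. Since 6371 ≡ 3 (mod 8), (2/6371) = -1, and (2/6371)^3 = -1. Now have (439/6371).
Both 439 ≡ 3 and 6371 ≡ 3 (mod 4), so reciprocity gives (439/6371) = -(6371/439). Reduce: 6371 ≡ 225 (mod 439). Now have -(225/439).
225 ≡ 1 (mod 4), so quadratic reciprocity gives (225/439) = (439/225). Reduce: 439 ≡ 214 (mod 225). Now have -(214/225).
Factor out 2: 214 = 2·107. Since 225 ≡ 1 (mod 8), (2/225) = +1. Now have -(107/225).
225 ≡ 1 (mod 4), so quadratic reciprocity gives (107/225) = (225/107). Reduce: 225 ≡ 11 (mod 107). Now have -(11/107).
Both 11 ≡ 3 and 107 ≡ 3 (mod 4), so reciprocity gives (11/107) = -(107/11). Reduce: 107 ≡ 8 (mod 11). Now have (8/11).
Factor out 2: 8 = 2^3. Since 11 ≡ 3 (mod 8), (2/11) = -1, and (2/11)^3 = -1. Now have -(1/11).
(1/11) = 1. Collecting the sign factors: -1.

-1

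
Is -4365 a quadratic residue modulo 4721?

(-4365|4721)
  = (356|4721)    [-4365 ≡ 356 mod 4721]
  = (89|4721)    [4721 ≡ 1 mod 8 ⇒ (2|4721)^2 = +1]
  = (4721|89)    [QR: 89 ≡ 1 mod 4, sign kept]
  = (4|89)    [4721 ≡ 4 mod 89]
  = (1|89)    [89 ≡ 1 mod 8 ⇒ (2|89)^2 = +1]
  = 1    [(1|89) = 1]
(-4365|4721) = 1, and 4721 is prime, so -4365 is a quadratic residue mod 4721.

yes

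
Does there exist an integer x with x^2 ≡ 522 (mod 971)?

(522/971)
  = -(261/971)    [971 ≡ 3 mod 8 ⇒ (2/971) = -1]
  = -(971/261)    [QR: 261 ≡ 1 mod 4, sign kept]
  = -(188/261)    [971 ≡ 188 mod 261]
  = -(47/261)    [261 ≡ 5 mod 8 ⇒ (2/261)^2 = +1]
  = -(261/47)    [QR: 261 ≡ 1 mod 4, sign kept]
  = -(26/47)    [261 ≡ 26 mod 47]
  = -(13/47)    [47 ≡ 7 mod 8 ⇒ (2/47) = +1]
  = -(47/13)    [QR: 13 ≡ 1 mod 4, sign kept]
  = -(8/13)    [47 ≡ 8 mod 13]
  = (1/13)    [13 ≡ 5 mod 8 ⇒ (2/13)^3 = -1]
  = 1    [(1/13) = 1]
(522/971) = 1, and 971 is prime, so 522 is a quadratic residue mod 971.

yes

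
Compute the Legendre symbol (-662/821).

(-662/821)
  = (159/821)    [-662 ≡ 159 mod 821]
  = (821/159)    [QR: 821 ≡ 1 mod 4, sign kept]
  = (26/159)    [821 ≡ 26 mod 159]
  = (13/159)    [159 ≡ 7 mod 8 ⇒ (2/159) = +1]
  = (159/13)    [QR: 13 ≡ 1 mod 4, sign kept]
  = (3/13)    [159 ≡ 3 mod 13]
  = (13/3)    [QR: 13 ≡ 1 mod 4, sign kept]
  = (1/3)    [13 ≡ 1 mod 3]
  = 1    [(1/3) = 1]

1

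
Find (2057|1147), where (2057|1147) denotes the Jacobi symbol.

1

Reduce the numerator: 2057 ≡ 910 (mod 1147), so (2057|1147) = (910|1147).
Factor out 2: 910 = 2·455. Since 1147 ≡ 3 (mod 8), (2|1147) = -1. Now have -(455|1147).
Both 455 ≡ 3 and 1147 ≡ 3 (mod 4), so reciprocity gives (455|1147) = -(1147|455). Reduce: 1147 ≡ 237 (mod 455). Now have (237|455).
237 ≡ 1 (mod 4), so quadratic reciprocity gives (237|455) = (455|237). Reduce: 455 ≡ 218 (mod 237). Now have (218|237).
Factor out 2: 218 = 2·109. Since 237 ≡ 5 (mod 8), (2|237) = -1. Now have -(109|237).
109 ≡ 1 (mod 4), so quadratic reciprocity gives (109|237) = (237|109). Reduce: 237 ≡ 19 (mod 109). Now have -(19|109).
109 ≡ 1 (mod 4), so quadratic reciprocity gives (19|109) = (109|19). Reduce: 109 ≡ 14 (mod 19). Now have -(14|19).
Factor out 2: 14 = 2·7. Since 19 ≡ 3 (mod 8), (2|19) = -1. Now have (7|19).
Both 7 ≡ 3 and 19 ≡ 3 (mod 4), so reciprocity gives (7|19) = -(19|7). Reduce: 19 ≡ 5 (mod 7). Now have -(5|7).
5 ≡ 1 (mod 4), so quadratic reciprocity gives (5|7) = (7|5). Reduce: 7 ≡ 2 (mod 5). Now have -(2|5).
Factor out 2: 2 = 2. Since 5 ≡ 5 (mod 8), (2|5) = -1. Now have (1|5).
(1|5) = 1. Collecting the sign factors: 1.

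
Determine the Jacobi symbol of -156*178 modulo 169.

By multiplicativity, (-156·178/169) = (-156/169)·(178/169).
First factor (-156/169):
(-156/169)
  = (13/169)    [-156 ≡ 13 mod 169]
  = (169/13)    [QR: 13 ≡ 1 mod 4, sign kept]
  = (0/13)    [169 ≡ 0 mod 13]
  = 0    [numerator 0, gcd > 1]
Second factor (178/169):
(178/169)
  = (9/169)    [178 ≡ 9 mod 169]
  = (169/9)    [QR: 9 ≡ 1 mod 4, sign kept]
  = (7/9)    [169 ≡ 7 mod 9]
  = (9/7)    [QR: 9 ≡ 1 mod 4, sign kept]
  = (2/7)    [9 ≡ 2 mod 7]
  = (1/7)    [7 ≡ 7 mod 8 ⇒ (2/7) = +1]
  = 1    [(1/7) = 1]
Product: (0)·(1) = 0.

0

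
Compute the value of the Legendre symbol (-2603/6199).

1

Reduce the numerator: -2603 ≡ 3596 (mod 6199), so (-2603/6199) = (3596/6199).
Factor out 2: 3596 = 2^2·899. Since 6199 ≡ 7 (mod 8), (2/6199) = +1, and (2/6199)^2 = +1. Now have (899/6199).
Both 899 ≡ 3 and 6199 ≡ 3 (mod 4), so reciprocity gives (899/6199) = -(6199/899). Reduce: 6199 ≡ 805 (mod 899). Now have -(805/899).
805 ≡ 1 (mod 4), so quadratic reciprocity gives (805/899) = (899/805). Reduce: 899 ≡ 94 (mod 805). Now have -(94/805).
Factor out 2: 94 = 2·47. Since 805 ≡ 5 (mod 8), (2/805) = -1. Now have (47/805).
805 ≡ 1 (mod 4), so quadratic reciprocity gives (47/805) = (805/47). Reduce: 805 ≡ 6 (mod 47). Now have (6/47).
Factor out 2: 6 = 2·3. Since 47 ≡ 7 (mod 8), (2/47) = +1. Now have (3/47).
Both 3 ≡ 3 and 47 ≡ 3 (mod 4), so reciprocity gives (3/47) = -(47/3). Reduce: 47 ≡ 2 (mod 3). Now have -(2/3).
Factor out 2: 2 = 2. Since 3 ≡ 3 (mod 8), (2/3) = -1. Now have (1/3).
(1/3) = 1. Collecting the sign factors: 1.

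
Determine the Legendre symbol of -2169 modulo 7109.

1

Reduce the numerator: -2169 ≡ 4940 (mod 7109), so (-2169/7109) = (4940/7109).
Factor out 2: 4940 = 2^2·1235. Since 7109 ≡ 5 (mod 8), (2/7109) = -1, and (2/7109)^2 = +1. Now have (1235/7109).
7109 ≡ 1 (mod 4), so quadratic reciprocity gives (1235/7109) = (7109/1235). Reduce: 7109 ≡ 934 (mod 1235). Now have (934/1235).
Factor out 2: 934 = 2·467. Since 1235 ≡ 3 (mod 8), (2/1235) = -1. Now have -(467/1235).
Both 467 ≡ 3 and 1235 ≡ 3 (mod 4), so reciprocity gives (467/1235) = -(1235/467). Reduce: 1235 ≡ 301 (mod 467). Now have (301/467).
301 ≡ 1 (mod 4), so quadratic reciprocity gives (301/467) = (467/301). Reduce: 467 ≡ 166 (mod 301). Now have (166/301).
Factor out 2: 166 = 2·83. Since 301 ≡ 5 (mod 8), (2/301) = -1. Now have -(83/301).
301 ≡ 1 (mod 4), so quadratic reciprocity gives (83/301) = (301/83). Reduce: 301 ≡ 52 (mod 83). Now have -(52/83).
Factor out 2: 52 = 2^2·13. Since 83 ≡ 3 (mod 8), (2/83) = -1, and (2/83)^2 = +1. Now have -(13/83).
13 ≡ 1 (mod 4), so quadratic reciprocity gives (13/83) = (83/13). Reduce: 83 ≡ 5 (mod 13). Now have -(5/13).
5 ≡ 1 (mod 4), so quadratic reciprocity gives (5/13) = (13/5). Reduce: 13 ≡ 3 (mod 5). Now have -(3/5).
5 ≡ 1 (mod 4), so quadratic reciprocity gives (3/5) = (5/3). Reduce: 5 ≡ 2 (mod 3). Now have -(2/3).
Factor out 2: 2 = 2. Since 3 ≡ 3 (mod 8), (2/3) = -1. Now have (1/3).
(1/3) = 1. Collecting the sign factors: 1.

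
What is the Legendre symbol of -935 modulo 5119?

Pull out -1: (-935/5119) = (-1/5119)·(935/5119). Since 5119 ≡ 3 (mod 4), (-1/5119) = -1. Now have -(935/5119).
Both 935 ≡ 3 and 5119 ≡ 3 (mod 4), so reciprocity gives (935/5119) = -(5119/935). Reduce: 5119 ≡ 444 (mod 935). Now have (444/935).
Factor out 2: 444 = 2^2·111. Since 935 ≡ 7 (mod 8), (2/935) = +1, and (2/935)^2 = +1. Now have (111/935).
Both 111 ≡ 3 and 935 ≡ 3 (mod 4), so reciprocity gives (111/935) = -(935/111). Reduce: 935 ≡ 47 (mod 111). Now have -(47/111).
Both 47 ≡ 3 and 111 ≡ 3 (mod 4), so reciprocity gives (47/111) = -(111/47). Reduce: 111 ≡ 17 (mod 47). Now have (17/47).
17 ≡ 1 (mod 4), so quadratic reciprocity gives (17/47) = (47/17). Reduce: 47 ≡ 13 (mod 17). Now have (13/17).
13 ≡ 1 (mod 4), so quadratic reciprocity gives (13/17) = (17/13). Reduce: 17 ≡ 4 (mod 13). Now have (4/13).
Factor out 2: 4 = 2^2. Since 13 ≡ 5 (mod 8), (2/13) = -1, and (2/13)^2 = +1. Now have (1/13).
(1/13) = 1. Collecting the sign factors: 1.

1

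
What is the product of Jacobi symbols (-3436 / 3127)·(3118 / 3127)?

-1

By multiplicativity, (-3436·3118 / 3127) = (-3436 / 3127)·(3118 / 3127).
First factor (-3436 / 3127):
Reduce the numerator: -3436 ≡ 2818 (mod 3127), so (-3436 / 3127) = (2818 / 3127).
Factor out 2: 2818 = 2·1409. Since 3127 ≡ 7 (mod 8), (2 / 3127) = +1. Now have (1409 / 3127).
1409 ≡ 1 (mod 4), so quadratic reciprocity gives (1409 / 3127) = (3127 / 1409). Reduce: 3127 ≡ 309 (mod 1409). Now have (309 / 1409).
309 ≡ 1 (mod 4), so quadratic reciprocity gives (309 / 1409) = (1409 / 309). Reduce: 1409 ≡ 173 (mod 309). Now have (173 / 309).
173 ≡ 1 (mod 4), so quadratic reciprocity gives (173 / 309) = (309 / 173). Reduce: 309 ≡ 136 (mod 173). Now have (136 / 173).
Factor out 2: 136 = 2^3·17. Since 173 ≡ 5 (mod 8), (2 / 173) = -1, and (2 / 173)^3 = -1. Now have -(17 / 173).
17 ≡ 1 (mod 4), so quadratic reciprocity gives (17 / 173) = (173 / 17). Reduce: 173 ≡ 3 (mod 17). Now have -(3 / 17).
17 ≡ 1 (mod 4), so quadratic reciprocity gives (3 / 17) = (17 / 3). Reduce: 17 ≡ 2 (mod 3). Now have -(2 / 3).
Factor out 2: 2 = 2. Since 3 ≡ 3 (mod 8), (2 / 3) = -1. Now have (1 / 3).
(1 / 3) = 1. Collecting the sign factors: 1.
Second factor (3118 / 3127):
Factor out 2: 3118 = 2·1559. Since 3127 ≡ 7 (mod 8), (2 / 3127) = +1. Now have (1559 / 3127).
Both 1559 ≡ 3 and 3127 ≡ 3 (mod 4), so reciprocity gives (1559 / 3127) = -(3127 / 1559). Reduce: 3127 ≡ 9 (mod 1559). Now have -(9 / 1559).
9 ≡ 1 (mod 4), so quadratic reciprocity gives (9 / 1559) = (1559 / 9). Reduce: 1559 ≡ 2 (mod 9). Now have -(2 / 9).
Factor out 2: 2 = 2. Since 9 ≡ 1 (mod 8), (2 / 9) = +1. Now have -(1 / 9).
(1 / 9) = 1. Collecting the sign factors: -1.
Product: (1)·(-1) = -1.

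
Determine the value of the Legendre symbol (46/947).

Factor out 2: 46 = 2·23. Since 947 ≡ 3 (mod 8), (2/947) = -1. Now have -(23/947).
Both 23 ≡ 3 and 947 ≡ 3 (mod 4), so reciprocity gives (23/947) = -(947/23). Reduce: 947 ≡ 4 (mod 23). Now have (4/23).
Factor out 2: 4 = 2^2. Since 23 ≡ 7 (mod 8), (2/23) = +1, and (2/23)^2 = +1. Now have (1/23).
(1/23) = 1. Collecting the sign factors: 1.

1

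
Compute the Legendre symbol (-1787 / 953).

(-1787 / 953)
  = (119 / 953)    [-1787 ≡ 119 mod 953]
  = (953 / 119)    [QR: 953 ≡ 1 mod 4, sign kept]
  = (1 / 119)    [953 ≡ 1 mod 119]
  = 1    [(1 / 119) = 1]

1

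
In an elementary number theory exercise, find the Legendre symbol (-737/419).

Reduce the numerator: -737 ≡ 101 (mod 419), so (-737/419) = (101/419).
101 ≡ 1 (mod 4), so quadratic reciprocity gives (101/419) = (419/101). Reduce: 419 ≡ 15 (mod 101). Now have (15/101).
101 ≡ 1 (mod 4), so quadratic reciprocity gives (15/101) = (101/15). Reduce: 101 ≡ 11 (mod 15). Now have (11/15).
Both 11 ≡ 3 and 15 ≡ 3 (mod 4), so reciprocity gives (11/15) = -(15/11). Reduce: 15 ≡ 4 (mod 11). Now have -(4/11).
Factor out 2: 4 = 2^2. Since 11 ≡ 3 (mod 8), (2/11) = -1, and (2/11)^2 = +1. Now have -(1/11).
(1/11) = 1. Collecting the sign factors: -1.

-1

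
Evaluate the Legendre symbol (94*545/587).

-1

By multiplicativity, (94·545/587) = (94/587)·(545/587).
First factor (94/587):
(94/587)
  = -(47/587)    [587 ≡ 3 mod 8 ⇒ (2/587) = -1]
  = (587/47)    [QR: both ≡ 3 mod 4, sign flips]
  = (23/47)    [587 ≡ 23 mod 47]
  = -(47/23)    [QR: both ≡ 3 mod 4, sign flips]
  = -(1/23)    [47 ≡ 1 mod 23]
  = -1    [(1/23) = 1]
Second factor (545/587):
(545/587)
  = (587/545)    [QR: 545 ≡ 1 mod 4, sign kept]
  = (42/545)    [587 ≡ 42 mod 545]
  = (21/545)    [545 ≡ 1 mod 8 ⇒ (2/545) = +1]
  = (545/21)    [QR: 21 ≡ 1 mod 4, sign kept]
  = (20/21)    [545 ≡ 20 mod 21]
  = (5/21)    [21 ≡ 5 mod 8 ⇒ (2/21)^2 = +1]
  = (21/5)    [QR: 5 ≡ 1 mod 4, sign kept]
  = (1/5)    [21 ≡ 1 mod 5]
  = 1    [(1/5) = 1]
Product: (-1)·(1) = -1.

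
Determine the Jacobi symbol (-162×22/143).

0

By multiplicativity, (-162·22/143) = (-162/143)·(22/143).
First factor (-162/143):
(-162/143)
  = -(162/143)    [143 ≡ 3 mod 4 ⇒ (-1/143) = -1]
  = -(19/143)    [162 ≡ 19 mod 143]
  = (143/19)    [QR: both ≡ 3 mod 4, sign flips]
  = (10/19)    [143 ≡ 10 mod 19]
  = -(5/19)    [19 ≡ 3 mod 8 ⇒ (2/19) = -1]
  = -(19/5)    [QR: 5 ≡ 1 mod 4, sign kept]
  = -(4/5)    [19 ≡ 4 mod 5]
  = -(1/5)    [5 ≡ 5 mod 8 ⇒ (2/5)^2 = +1]
  = -1    [(1/5) = 1]
Second factor (22/143):
(22/143)
  = (11/143)    [143 ≡ 7 mod 8 ⇒ (2/143) = +1]
  = -(143/11)    [QR: both ≡ 3 mod 4, sign flips]
  = -(0/11)    [143 ≡ 0 mod 11]
  = 0    [numerator 0, gcd > 1]
Product: (-1)·(0) = 0.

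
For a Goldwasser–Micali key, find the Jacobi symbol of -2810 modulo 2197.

-1

Reduce the numerator: -2810 ≡ 1584 (mod 2197), so (-2810|2197) = (1584|2197).
Factor out 2: 1584 = 2^4·99. Since 2197 ≡ 5 (mod 8), (2|2197) = -1, and (2|2197)^4 = +1. Now have (99|2197).
2197 ≡ 1 (mod 4), so quadratic reciprocity gives (99|2197) = (2197|99). Reduce: 2197 ≡ 19 (mod 99). Now have (19|99).
Both 19 ≡ 3 and 99 ≡ 3 (mod 4), so reciprocity gives (19|99) = -(99|19). Reduce: 99 ≡ 4 (mod 19). Now have -(4|19).
Factor out 2: 4 = 2^2. Since 19 ≡ 3 (mod 8), (2|19) = -1, and (2|19)^2 = +1. Now have -(1|19).
(1|19) = 1. Collecting the sign factors: -1.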